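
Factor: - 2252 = -2^2*563^1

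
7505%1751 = 501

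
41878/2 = 20939 = 20939.00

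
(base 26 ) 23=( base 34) 1L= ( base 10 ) 55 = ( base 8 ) 67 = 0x37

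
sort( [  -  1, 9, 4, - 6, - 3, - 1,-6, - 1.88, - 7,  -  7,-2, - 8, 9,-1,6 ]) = [- 8 , - 7, - 7,  -  6,- 6,-3,- 2, - 1.88,-1, -1,- 1,4,6,9, 9] 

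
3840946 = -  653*(-5882)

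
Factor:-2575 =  - 5^2*103^1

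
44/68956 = 11/17239 = 0.00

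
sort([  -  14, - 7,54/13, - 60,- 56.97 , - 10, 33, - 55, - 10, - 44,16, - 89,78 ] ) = [ - 89, - 60, - 56.97, - 55 , - 44, - 14, - 10, - 10, - 7,54/13, 16,33, 78] 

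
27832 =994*28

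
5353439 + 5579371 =10932810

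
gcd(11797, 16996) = 1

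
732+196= 928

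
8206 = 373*22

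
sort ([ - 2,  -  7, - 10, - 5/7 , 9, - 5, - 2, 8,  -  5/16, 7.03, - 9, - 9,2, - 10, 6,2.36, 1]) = [ - 10, - 10,-9 ,- 9, - 7, - 5, - 2, - 2, - 5/7,  -  5/16,1, 2, 2.36,6,7.03,8,  9] 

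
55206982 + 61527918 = 116734900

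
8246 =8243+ 3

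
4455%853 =190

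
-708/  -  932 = 177/233 = 0.76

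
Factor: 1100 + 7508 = 2^5*269^1 = 8608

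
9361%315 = 226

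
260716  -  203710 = 57006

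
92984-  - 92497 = 185481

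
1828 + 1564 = 3392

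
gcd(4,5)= 1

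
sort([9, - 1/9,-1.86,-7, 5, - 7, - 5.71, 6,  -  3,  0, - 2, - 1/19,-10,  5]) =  [  -  10, - 7, -7,  -  5.71, - 3, - 2, - 1.86, - 1/9,- 1/19,0, 5,5,6,9] 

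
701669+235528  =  937197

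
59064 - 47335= 11729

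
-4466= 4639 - 9105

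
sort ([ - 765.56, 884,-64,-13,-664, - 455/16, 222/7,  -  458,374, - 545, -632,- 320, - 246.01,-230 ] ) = [ - 765.56, - 664,-632,-545,-458,-320 , -246.01,-230,  -  64, -455/16,-13, 222/7,  374, 884 ] 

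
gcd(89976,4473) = 3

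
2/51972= 1/25986 = 0.00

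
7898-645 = 7253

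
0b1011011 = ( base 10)91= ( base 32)2r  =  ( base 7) 160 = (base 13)70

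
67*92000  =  6164000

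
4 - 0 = 4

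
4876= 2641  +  2235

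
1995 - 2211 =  - 216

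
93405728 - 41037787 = 52367941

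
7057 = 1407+5650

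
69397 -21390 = 48007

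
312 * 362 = 112944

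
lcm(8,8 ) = 8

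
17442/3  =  5814 =5814.00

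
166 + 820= 986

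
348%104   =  36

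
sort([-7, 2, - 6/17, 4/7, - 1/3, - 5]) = [-7, - 5, - 6/17, - 1/3 , 4/7,2]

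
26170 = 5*5234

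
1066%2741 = 1066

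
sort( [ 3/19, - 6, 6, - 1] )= [-6,-1,3/19,6]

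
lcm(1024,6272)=50176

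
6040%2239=1562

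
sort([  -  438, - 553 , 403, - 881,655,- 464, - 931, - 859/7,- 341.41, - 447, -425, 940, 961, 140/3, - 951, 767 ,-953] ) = [ - 953, - 951, - 931, - 881, - 553, - 464, - 447, - 438, - 425, - 341.41, - 859/7, 140/3, 403, 655 , 767,940, 961]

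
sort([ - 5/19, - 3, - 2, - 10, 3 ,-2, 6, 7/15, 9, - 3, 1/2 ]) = [ - 10, - 3, - 3, - 2, - 2, - 5/19,7/15,1/2, 3, 6, 9 ]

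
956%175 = 81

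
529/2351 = 529/2351 = 0.23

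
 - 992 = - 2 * 496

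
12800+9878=22678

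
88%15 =13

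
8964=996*9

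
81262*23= 1869026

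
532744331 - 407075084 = 125669247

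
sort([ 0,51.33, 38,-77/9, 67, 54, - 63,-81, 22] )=[  -  81, - 63, - 77/9 , 0,22, 38,51.33,  54,67]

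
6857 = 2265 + 4592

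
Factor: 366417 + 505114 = 871531^1 = 871531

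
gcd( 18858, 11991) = 21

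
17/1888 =17/1888  =  0.01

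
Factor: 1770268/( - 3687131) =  - 2^2*7^( - 1)*19^1*23293^1*526733^(- 1 )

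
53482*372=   19895304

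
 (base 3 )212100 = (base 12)446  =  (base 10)630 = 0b1001110110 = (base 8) 1166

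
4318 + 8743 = 13061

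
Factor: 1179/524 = 2^( - 2)*3^2 = 9/4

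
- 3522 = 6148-9670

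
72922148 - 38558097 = 34364051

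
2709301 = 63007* 43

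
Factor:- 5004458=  - 2^1 * 2502229^1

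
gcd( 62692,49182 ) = 14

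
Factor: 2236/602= 26/7 = 2^1 * 7^( - 1)*13^1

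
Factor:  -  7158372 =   -  2^2*3^1*13^1*45887^1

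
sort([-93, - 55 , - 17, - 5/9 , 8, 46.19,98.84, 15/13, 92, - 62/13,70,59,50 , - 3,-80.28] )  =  [ - 93,-80.28, - 55, -17, - 62/13,- 3, - 5/9,15/13,8, 46.19,50,59,70, 92,98.84 ]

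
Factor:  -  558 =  - 2^1*3^2 * 31^1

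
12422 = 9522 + 2900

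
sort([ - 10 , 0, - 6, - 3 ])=[ - 10,  -  6, - 3, 0 ] 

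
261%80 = 21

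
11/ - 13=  - 11/13=- 0.85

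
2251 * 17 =38267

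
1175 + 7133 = 8308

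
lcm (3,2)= 6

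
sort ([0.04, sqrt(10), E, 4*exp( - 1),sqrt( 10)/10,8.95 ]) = [ 0.04,sqrt(10 )/10,4*exp( - 1),E, sqrt( 10 ),  8.95] 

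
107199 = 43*2493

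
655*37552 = 24596560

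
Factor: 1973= 1973^1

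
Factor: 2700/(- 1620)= - 3^( - 1 )*5^1=   - 5/3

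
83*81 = 6723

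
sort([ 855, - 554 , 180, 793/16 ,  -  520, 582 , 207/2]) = [ - 554,-520,793/16, 207/2, 180,582, 855 ] 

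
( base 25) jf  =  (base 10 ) 490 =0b111101010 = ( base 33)es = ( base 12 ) 34a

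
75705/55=1376 + 5/11= 1376.45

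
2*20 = 40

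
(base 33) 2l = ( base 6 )223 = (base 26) 39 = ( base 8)127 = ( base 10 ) 87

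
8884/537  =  8884/537 = 16.54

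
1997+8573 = 10570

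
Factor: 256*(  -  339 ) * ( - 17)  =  2^8*3^1*17^1*113^1 =1475328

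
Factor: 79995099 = 3^1 *1373^1 * 19421^1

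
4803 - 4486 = 317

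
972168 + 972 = 973140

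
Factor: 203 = 7^1 * 29^1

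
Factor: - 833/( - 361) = 7^2*17^1*19^( - 2 )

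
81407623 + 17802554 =99210177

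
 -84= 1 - 85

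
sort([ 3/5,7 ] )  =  [3/5, 7 ] 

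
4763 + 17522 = 22285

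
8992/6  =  4496/3 = 1498.67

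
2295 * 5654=12975930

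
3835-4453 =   -  618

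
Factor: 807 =3^1*269^1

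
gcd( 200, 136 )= 8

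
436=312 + 124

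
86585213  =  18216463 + 68368750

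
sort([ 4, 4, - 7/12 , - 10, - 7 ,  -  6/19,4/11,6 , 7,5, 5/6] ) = [ - 10, - 7 , - 7/12 , - 6/19,4/11,5/6,  4,4,5, 6, 7]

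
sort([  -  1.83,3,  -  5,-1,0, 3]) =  [  -  5, - 1.83 ,-1, 0, 3, 3]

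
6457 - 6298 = 159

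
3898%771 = 43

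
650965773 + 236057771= 887023544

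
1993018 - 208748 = 1784270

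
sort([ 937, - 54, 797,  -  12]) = [ - 54 , - 12, 797,937]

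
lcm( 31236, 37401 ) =2842476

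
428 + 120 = 548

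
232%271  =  232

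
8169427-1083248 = 7086179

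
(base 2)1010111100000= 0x15E0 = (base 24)9H8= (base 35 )4K0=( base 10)5600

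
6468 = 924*7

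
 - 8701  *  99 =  - 861399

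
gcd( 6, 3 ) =3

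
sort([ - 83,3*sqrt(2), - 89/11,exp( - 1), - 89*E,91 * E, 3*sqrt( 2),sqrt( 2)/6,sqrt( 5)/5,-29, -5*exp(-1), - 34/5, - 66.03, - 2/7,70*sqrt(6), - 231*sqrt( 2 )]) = [ - 231*sqrt(2),-89 * E, - 83, - 66.03, -29 , - 89/11 , - 34/5,  -  5*exp(-1), - 2/7,sqrt( 2 )/6,exp( - 1),sqrt( 5 )/5,3 *sqrt( 2 ), 3*sqrt(2),70*sqrt( 6) , 91*E] 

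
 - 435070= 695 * ( - 626) 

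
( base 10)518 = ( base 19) 185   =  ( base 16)206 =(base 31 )gm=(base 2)1000000110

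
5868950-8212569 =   -  2343619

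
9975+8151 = 18126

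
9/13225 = 9/13225  =  0.00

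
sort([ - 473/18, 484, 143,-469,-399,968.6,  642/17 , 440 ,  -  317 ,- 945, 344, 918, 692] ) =[ - 945,  -  469, - 399 , - 317, - 473/18, 642/17,  143, 344,440, 484, 692, 918, 968.6 ]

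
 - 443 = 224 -667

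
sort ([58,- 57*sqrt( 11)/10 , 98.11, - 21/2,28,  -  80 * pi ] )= [ - 80*pi, - 57*sqrt (11 )/10,-21/2,  28,58,98.11] 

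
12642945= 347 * 36435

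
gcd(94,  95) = 1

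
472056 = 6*78676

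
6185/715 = 1237/143 = 8.65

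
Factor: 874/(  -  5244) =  - 2^( - 1)*3^( - 1 ) = -1/6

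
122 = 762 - 640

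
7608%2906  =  1796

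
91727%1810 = 1227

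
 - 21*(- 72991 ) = 1532811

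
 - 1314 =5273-6587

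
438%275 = 163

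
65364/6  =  10894 = 10894.00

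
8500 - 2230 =6270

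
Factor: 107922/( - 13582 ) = -3^1*6791^ (- 1 ) * 17987^1 = - 53961/6791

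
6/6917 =6/6917 = 0.00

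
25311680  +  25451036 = 50762716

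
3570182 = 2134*1673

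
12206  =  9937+2269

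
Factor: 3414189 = 3^1  *23^1* 49481^1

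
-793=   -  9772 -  - 8979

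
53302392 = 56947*936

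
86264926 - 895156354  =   - 808891428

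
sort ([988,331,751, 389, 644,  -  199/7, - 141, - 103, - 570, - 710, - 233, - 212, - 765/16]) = [- 710 ,  -  570, - 233,-212, - 141, - 103, - 765/16  , - 199/7,331,389, 644,  751 , 988 ] 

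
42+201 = 243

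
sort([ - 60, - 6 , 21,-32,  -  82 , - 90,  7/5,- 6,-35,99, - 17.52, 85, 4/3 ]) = [ - 90,-82, - 60, - 35 ,-32,-17.52 , - 6,-6, 4/3 , 7/5 , 21, 85, 99]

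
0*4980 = 0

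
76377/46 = 76377/46 = 1660.37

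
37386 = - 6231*( - 6)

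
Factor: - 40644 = - 2^2*3^2*1129^1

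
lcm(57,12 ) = 228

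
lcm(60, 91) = 5460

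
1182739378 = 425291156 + 757448222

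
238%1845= 238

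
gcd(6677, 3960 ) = 11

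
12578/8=1572 + 1/4 =1572.25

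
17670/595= 3534/119 = 29.70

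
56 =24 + 32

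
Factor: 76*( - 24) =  - 2^5 * 3^1 * 19^1 = - 1824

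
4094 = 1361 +2733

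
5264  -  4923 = 341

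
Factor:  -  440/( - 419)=2^3*5^1*11^1*419^( - 1 )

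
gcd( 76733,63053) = 1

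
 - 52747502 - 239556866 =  - 292304368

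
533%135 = 128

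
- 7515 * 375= - 2818125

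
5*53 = 265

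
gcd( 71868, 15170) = 2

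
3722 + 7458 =11180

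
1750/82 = 21 + 14/41 = 21.34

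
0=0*818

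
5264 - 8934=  - 3670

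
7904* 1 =7904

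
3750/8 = 468  +  3/4=468.75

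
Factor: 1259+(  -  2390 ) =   -  1131 = -  3^1*13^1*29^1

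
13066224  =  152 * 85962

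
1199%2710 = 1199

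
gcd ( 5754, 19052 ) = 2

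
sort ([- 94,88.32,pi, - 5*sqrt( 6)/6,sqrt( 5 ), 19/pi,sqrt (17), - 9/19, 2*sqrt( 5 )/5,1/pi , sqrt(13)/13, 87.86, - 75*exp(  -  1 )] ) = [-94, - 75*exp( - 1 ) ,  -  5*sqrt( 6 ) /6 ,-9/19, sqrt( 13 )/13,1/pi, 2*sqrt( 5) /5,sqrt( 5),pi,sqrt( 17),  19/pi,87.86,88.32]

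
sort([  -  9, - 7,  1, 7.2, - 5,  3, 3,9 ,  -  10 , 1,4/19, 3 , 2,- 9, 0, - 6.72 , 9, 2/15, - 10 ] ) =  [ - 10, - 10, - 9,  -  9, - 7, - 6.72,- 5,0,2/15, 4/19, 1,1, 2,  3,3,3 , 7.2,9 , 9 ]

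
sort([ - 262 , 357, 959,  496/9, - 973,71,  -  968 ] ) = [-973 , - 968, - 262,496/9, 71, 357,959] 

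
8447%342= 239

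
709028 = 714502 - 5474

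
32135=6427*5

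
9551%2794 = 1169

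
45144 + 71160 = 116304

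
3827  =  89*43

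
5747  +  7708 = 13455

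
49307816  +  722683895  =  771991711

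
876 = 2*438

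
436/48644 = 109/12161 = 0.01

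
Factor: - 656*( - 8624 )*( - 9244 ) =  - 52296487936 = -2^10*7^2*11^1*41^1*2311^1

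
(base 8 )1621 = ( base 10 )913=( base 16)391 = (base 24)1E1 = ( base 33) rm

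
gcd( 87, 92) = 1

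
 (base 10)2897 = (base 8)5521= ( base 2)101101010001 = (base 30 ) 36h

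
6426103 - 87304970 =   -  80878867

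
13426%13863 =13426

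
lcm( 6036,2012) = 6036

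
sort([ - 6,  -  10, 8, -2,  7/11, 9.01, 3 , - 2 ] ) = [-10, - 6,-2,-2,7/11,3,8,9.01]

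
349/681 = 349/681 = 0.51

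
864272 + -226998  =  637274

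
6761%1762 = 1475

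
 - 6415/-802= 7 + 801/802 = 8.00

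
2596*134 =347864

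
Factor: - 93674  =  -2^1*7^1*6691^1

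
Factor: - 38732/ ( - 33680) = 2^(-2)*5^( - 1 )*23^1 = 23/20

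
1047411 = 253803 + 793608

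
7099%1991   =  1126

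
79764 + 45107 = 124871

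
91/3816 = 91/3816=0.02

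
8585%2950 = 2685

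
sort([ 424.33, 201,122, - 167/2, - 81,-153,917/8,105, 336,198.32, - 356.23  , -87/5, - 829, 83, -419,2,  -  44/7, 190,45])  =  [ - 829,-419, - 356.23 , - 153, - 167/2, - 81, - 87/5, - 44/7, 2, 45, 83, 105, 917/8, 122, 190,  198.32, 201 , 336, 424.33]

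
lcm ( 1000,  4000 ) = 4000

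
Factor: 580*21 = 2^2*3^1*5^1*7^1*29^1 = 12180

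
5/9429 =5/9429 = 0.00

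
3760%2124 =1636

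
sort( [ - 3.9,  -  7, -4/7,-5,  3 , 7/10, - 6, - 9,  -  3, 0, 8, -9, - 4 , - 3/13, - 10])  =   [  -  10, - 9, - 9,-7, - 6, - 5,-4,  -  3.9 , - 3 , - 4/7 ,  -  3/13,0, 7/10,  3 , 8]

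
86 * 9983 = 858538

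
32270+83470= 115740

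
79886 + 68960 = 148846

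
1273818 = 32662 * 39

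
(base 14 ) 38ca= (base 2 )10011011111010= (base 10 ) 9978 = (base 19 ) 18C3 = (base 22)KDC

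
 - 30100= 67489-97589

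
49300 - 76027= -26727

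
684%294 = 96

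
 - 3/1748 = - 3/1748 = - 0.00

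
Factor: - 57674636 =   -  2^2*101^1 * 142759^1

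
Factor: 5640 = 2^3*3^1*5^1*47^1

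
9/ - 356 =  - 1 + 347/356=-0.03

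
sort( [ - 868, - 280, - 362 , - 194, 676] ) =[-868, - 362,  -  280, - 194,676]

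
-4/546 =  - 1 + 271/273 = - 0.01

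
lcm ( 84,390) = 5460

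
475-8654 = -8179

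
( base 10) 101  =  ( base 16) 65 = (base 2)1100101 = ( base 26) 3N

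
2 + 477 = 479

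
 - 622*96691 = -60141802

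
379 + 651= 1030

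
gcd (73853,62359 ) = 1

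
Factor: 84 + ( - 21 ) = 63=3^2*7^1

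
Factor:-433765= - 5^1 * 86753^1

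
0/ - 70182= 0/1 = -0.00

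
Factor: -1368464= - 2^4*31^2 * 89^1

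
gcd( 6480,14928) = 48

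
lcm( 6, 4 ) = 12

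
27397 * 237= 6493089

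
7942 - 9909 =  - 1967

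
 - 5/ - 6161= 5/6161 = 0.00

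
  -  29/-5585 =29/5585 = 0.01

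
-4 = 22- 26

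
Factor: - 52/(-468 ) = 1/9 = 3^(-2 ) 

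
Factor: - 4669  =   - 7^1*23^1*29^1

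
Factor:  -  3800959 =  - 349^1 * 10891^1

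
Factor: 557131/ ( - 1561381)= - 467^1 * 919^( - 1)*1193^1*1699^( - 1 )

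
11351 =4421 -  - 6930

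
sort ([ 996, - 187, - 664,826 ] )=[ - 664,- 187, 826,996]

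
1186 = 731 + 455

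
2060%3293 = 2060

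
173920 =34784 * 5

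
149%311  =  149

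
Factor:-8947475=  - 5^2*463^1 * 773^1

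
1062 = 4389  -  3327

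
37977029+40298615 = 78275644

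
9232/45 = 205 + 7/45 = 205.16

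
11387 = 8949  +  2438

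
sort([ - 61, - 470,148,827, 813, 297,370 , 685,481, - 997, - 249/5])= [  -  997, - 470, - 61 , - 249/5,148 , 297,370, 481,685,813, 827 ] 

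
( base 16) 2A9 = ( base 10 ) 681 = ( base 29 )NE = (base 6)3053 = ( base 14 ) 369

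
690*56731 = 39144390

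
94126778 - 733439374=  - 639312596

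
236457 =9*26273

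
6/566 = 3/283 = 0.01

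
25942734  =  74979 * 346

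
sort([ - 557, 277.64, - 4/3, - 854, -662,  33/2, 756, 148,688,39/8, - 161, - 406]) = [ - 854, - 662, - 557, - 406, - 161, -4/3, 39/8, 33/2, 148, 277.64, 688, 756] 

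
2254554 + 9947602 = 12202156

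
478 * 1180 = 564040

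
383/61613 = 383/61613 = 0.01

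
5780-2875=2905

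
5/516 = 5/516 = 0.01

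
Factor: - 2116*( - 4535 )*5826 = 55906645560 = 2^3*3^1*5^1*23^2*907^1 * 971^1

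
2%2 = 0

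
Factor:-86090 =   -  2^1*5^1*8609^1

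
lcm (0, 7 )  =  0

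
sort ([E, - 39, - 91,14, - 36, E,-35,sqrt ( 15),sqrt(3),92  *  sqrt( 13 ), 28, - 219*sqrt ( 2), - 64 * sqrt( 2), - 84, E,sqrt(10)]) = [ - 219*sqrt( 2), - 91, - 64*sqrt(2), - 84 , -39,  -  36, - 35,  sqrt(3),  E, E, E, sqrt (10) , sqrt( 15), 14 , 28,92*sqrt( 13 )] 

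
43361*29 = 1257469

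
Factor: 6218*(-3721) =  - 2^1 * 61^2*3109^1  =  - 23137178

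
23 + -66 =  - 43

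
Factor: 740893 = 740893^1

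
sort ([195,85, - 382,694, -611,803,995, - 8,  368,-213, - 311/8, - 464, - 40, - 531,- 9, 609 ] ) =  [ - 611  , - 531,  -  464, - 382, - 213,-40,-311/8,- 9, - 8,85, 195,368,609, 694, 803,  995]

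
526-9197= - 8671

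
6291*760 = 4781160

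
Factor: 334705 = 5^1* 7^1*73^1*131^1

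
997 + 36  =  1033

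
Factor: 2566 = 2^1* 1283^1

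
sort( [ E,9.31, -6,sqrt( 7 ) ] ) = [ - 6,sqrt(7),E , 9.31 ]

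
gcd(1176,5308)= 4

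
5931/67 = 88 + 35/67 = 88.52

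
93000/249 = 373 + 41/83 = 373.49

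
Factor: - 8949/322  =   - 2^( - 1)*3^1*7^( - 1) * 19^1*23^( - 1)*157^1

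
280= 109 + 171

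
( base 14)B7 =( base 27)5Q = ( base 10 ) 161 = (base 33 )4t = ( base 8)241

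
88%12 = 4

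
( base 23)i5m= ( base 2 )10010110111011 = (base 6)112415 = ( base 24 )gib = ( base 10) 9659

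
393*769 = 302217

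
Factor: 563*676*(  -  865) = -2^2*5^1  *13^2 * 173^1*563^1 = - 329208620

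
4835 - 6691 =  - 1856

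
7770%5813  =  1957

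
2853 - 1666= 1187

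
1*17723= 17723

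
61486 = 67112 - 5626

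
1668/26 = 64+2/13 = 64.15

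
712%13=10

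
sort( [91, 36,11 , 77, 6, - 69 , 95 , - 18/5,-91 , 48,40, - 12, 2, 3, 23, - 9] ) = [ -91, - 69, - 12 , - 9 ,- 18/5,2,3, 6 , 11,23,36,40,48,77, 91, 95]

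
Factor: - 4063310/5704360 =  - 2^ (  -  2)*142609^( - 1)*406331^1=-406331/570436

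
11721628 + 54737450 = 66459078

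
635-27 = 608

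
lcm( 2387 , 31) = 2387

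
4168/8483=4168/8483 = 0.49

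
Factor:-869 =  - 11^1*79^1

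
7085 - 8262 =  - 1177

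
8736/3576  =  2 + 66/149 = 2.44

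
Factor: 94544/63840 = 311/210= 2^( - 1)*3^ ( - 1) * 5^( - 1)*7^( - 1) * 311^1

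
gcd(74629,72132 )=1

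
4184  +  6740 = 10924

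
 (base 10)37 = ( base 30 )17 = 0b100101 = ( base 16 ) 25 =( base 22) 1f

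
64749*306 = 19813194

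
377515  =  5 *75503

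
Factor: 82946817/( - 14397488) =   -  2^( - 4) * 3^2 *7^( - 1 )*2953^1*3121^1* 128549^( - 1) 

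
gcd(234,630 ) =18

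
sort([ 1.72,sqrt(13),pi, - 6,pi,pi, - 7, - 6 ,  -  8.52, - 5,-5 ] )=[ - 8.52, - 7, - 6, - 6,-5 ,-5,1.72,pi,pi, pi, sqrt(13) ]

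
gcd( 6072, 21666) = 138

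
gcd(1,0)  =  1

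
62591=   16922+45669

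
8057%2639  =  140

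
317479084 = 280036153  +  37442931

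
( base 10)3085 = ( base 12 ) 1951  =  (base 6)22141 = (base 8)6015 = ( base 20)7e5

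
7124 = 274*26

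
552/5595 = 184/1865 = 0.10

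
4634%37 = 9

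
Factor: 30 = 2^1*3^1*5^1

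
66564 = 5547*12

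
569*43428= 24710532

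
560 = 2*280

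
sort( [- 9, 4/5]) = [-9,4/5]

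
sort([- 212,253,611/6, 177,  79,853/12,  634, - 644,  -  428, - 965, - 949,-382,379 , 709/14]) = [  -  965, - 949, - 644,  -  428, - 382, - 212,709/14,853/12,79,611/6, 177, 253,  379 , 634]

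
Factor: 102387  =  3^1 * 34129^1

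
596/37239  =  596/37239  =  0.02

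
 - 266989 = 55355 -322344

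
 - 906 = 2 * (- 453) 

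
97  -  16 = 81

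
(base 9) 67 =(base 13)49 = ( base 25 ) 2B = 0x3D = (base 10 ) 61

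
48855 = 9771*5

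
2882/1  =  2882 = 2882.00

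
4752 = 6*792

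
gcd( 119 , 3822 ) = 7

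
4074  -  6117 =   -  2043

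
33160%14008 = 5144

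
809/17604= 809/17604 = 0.05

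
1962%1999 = 1962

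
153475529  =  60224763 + 93250766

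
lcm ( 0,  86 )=0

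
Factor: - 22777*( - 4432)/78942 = 2^3*3^( - 1)*59^(-1 )*223^( - 1 )*277^1*22777^1 = 50473832/39471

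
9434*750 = 7075500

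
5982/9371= 5982/9371 = 0.64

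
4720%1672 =1376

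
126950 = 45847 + 81103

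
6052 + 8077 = 14129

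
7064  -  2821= 4243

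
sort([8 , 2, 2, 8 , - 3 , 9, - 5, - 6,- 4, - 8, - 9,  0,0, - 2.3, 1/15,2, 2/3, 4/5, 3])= [- 9, - 8, - 6, - 5, - 4, - 3, - 2.3, 0, 0, 1/15,  2/3, 4/5 , 2, 2,  2, 3, 8, 8 , 9 ]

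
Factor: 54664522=2^1*11^1 *2484751^1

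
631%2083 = 631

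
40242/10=4024 + 1/5=4024.20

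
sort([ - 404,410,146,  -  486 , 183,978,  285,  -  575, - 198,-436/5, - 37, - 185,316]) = [ - 575, - 486,-404, - 198, - 185, - 436/5, - 37,146,183,285,316,410,978] 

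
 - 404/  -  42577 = 404/42577 =0.01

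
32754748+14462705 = 47217453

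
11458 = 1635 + 9823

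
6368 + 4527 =10895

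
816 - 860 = -44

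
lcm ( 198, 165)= 990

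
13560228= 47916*283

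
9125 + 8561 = 17686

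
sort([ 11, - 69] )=[ -69, 11]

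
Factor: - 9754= - 2^1*4877^1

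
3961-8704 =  -4743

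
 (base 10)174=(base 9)213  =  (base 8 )256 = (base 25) 6o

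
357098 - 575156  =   - 218058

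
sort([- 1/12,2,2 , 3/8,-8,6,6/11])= [-8 , - 1/12,3/8,6/11,2, 2,  6]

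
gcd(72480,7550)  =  1510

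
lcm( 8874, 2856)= 248472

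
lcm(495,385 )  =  3465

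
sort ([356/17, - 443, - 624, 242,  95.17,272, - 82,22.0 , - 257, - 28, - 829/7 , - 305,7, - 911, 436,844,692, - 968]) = [ - 968, - 911, - 624, - 443, - 305, - 257, - 829/7, - 82,-28,7,356/17, 22.0, 95.17 , 242,272,436,692, 844]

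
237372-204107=33265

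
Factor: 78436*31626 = 2^3*3^2 * 7^1 * 251^1 * 19609^1=2480616936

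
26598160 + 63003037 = 89601197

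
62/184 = 31/92 =0.34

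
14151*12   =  169812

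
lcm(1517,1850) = 75850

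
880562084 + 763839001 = 1644401085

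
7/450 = 7/450 = 0.02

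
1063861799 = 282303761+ 781558038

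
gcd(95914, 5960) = 2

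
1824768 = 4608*396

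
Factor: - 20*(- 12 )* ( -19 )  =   - 2^4*3^1*5^1 * 19^1 = - 4560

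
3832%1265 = 37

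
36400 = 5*7280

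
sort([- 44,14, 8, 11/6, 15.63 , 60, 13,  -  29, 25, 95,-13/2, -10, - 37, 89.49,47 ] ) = [ - 44, - 37, - 29, - 10 ,  -  13/2,11/6,  8, 13,14, 15.63,25,47,60 , 89.49,95 ]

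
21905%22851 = 21905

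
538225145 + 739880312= 1278105457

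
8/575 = 8/575 = 0.01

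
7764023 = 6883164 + 880859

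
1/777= 1/777 =0.00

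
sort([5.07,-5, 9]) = [ - 5,5.07, 9 ] 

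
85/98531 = 85/98531 =0.00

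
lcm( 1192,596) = 1192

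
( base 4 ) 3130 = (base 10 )220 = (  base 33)6m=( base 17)cg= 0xDC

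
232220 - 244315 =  - 12095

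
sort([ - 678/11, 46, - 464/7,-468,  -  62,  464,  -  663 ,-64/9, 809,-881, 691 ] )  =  [ - 881, - 663,-468,-464/7 , - 62, - 678/11,  -  64/9,46,464,691,  809] 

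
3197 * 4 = 12788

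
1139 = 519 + 620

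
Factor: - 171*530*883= - 2^1*3^2*5^1* 19^1*53^1* 883^1 = - 80026290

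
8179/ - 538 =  - 16 + 429/538=-  15.20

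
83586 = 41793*2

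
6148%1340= 788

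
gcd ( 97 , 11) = 1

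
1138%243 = 166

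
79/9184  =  79/9184= 0.01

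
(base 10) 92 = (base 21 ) 48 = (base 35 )2M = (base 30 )32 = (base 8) 134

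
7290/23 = 316+22/23 = 316.96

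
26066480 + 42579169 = 68645649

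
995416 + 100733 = 1096149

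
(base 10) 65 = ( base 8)101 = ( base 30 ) 25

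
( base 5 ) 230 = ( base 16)41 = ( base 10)65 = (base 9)72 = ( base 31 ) 23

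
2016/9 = 224 = 224.00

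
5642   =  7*806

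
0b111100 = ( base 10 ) 60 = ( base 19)33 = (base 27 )26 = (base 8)74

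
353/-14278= - 1  +  13925/14278 = -  0.02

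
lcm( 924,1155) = 4620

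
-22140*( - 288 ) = 6376320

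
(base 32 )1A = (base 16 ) 2a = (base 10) 42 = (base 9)46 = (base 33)19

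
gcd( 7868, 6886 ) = 2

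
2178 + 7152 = 9330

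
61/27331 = 61/27331 = 0.00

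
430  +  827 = 1257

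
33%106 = 33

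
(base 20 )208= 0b1100101000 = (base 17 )2D9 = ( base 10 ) 808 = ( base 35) n3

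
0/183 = 0= 0.00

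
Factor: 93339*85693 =3^3*67^1*1279^1*3457^1 = 7998498927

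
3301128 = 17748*186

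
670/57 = 11 + 43/57 = 11.75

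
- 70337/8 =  - 8793 + 7/8 =- 8792.12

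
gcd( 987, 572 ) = 1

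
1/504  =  1/504 =0.00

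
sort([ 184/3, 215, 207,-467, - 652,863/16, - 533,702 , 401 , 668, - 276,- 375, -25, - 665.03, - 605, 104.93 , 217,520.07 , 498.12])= [ - 665.03,-652, -605, - 533,- 467, - 375, - 276 ,-25,863/16,184/3, 104.93, 207, 215,217,401,498.12,  520.07,  668,702 ]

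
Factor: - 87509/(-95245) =5^ ( - 1)*43^( - 1)*443^( - 1) * 87509^1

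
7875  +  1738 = 9613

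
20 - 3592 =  - 3572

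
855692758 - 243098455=612594303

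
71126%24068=22990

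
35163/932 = 37+679/932 =37.73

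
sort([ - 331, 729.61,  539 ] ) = [ - 331 , 539, 729.61] 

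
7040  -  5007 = 2033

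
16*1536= 24576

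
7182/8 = 897 + 3/4= 897.75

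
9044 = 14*646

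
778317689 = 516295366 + 262022323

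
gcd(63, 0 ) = 63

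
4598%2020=558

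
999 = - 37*( - 27)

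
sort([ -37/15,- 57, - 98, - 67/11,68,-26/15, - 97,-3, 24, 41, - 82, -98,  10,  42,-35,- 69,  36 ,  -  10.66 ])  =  [  -  98, - 98, - 97, -82,-69,  -  57,-35, - 10.66, - 67/11, - 3,-37/15 ,-26/15,10,24,36,41,42,68]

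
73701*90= 6633090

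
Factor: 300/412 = 75/103 = 3^1*5^2*103^( - 1 )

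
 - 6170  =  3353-9523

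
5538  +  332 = 5870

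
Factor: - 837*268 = - 224316=- 2^2*3^3*31^1*67^1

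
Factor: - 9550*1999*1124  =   - 21457665800 = -2^3 * 5^2*191^1*281^1 * 1999^1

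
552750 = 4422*125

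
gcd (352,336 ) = 16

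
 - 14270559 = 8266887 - 22537446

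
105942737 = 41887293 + 64055444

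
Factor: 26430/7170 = 881/239= 239^( - 1) * 881^1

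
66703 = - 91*( - 733) 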